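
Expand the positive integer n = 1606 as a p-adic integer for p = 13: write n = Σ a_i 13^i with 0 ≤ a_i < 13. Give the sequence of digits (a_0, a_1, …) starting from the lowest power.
(a_0, a_1, …) = (7, 6, 9)

Repeated division by 13 gives the digits low-to-high: 1606 = 7 + 6·13^1 + 9·13^2. Digit sequence: (7, 6, 9).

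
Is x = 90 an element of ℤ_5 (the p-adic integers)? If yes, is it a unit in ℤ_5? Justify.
x ∈ ℤ_5 but not a unit; v_5(x) = 1 > 0

ℤ_5 = {x ∈ ℚ_5 : v_5(x) ≥ 0} and ℤ_5^× = {x ∈ ℤ_5 : v_5(x) = 0}. Here v_5(90) = v_5(num) − v_5(den) = 1; compare against these criteria.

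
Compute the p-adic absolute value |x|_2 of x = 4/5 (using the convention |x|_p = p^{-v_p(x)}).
|4/5|_2 = 1/4

Step 1 — compute v_2(x) by factoring powers of 2 out of the numerator and denominator: v_2(4/5) = 2. Step 2 — apply |x|_p = p^{-v_p(x)} = 2^{-2} = 1/4.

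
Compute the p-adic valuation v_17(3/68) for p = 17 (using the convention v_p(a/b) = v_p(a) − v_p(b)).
v_17(3/68) = -1

Factor powers of 17 from the numerator and denominator of the reduced fraction: 3 = 17^0 · 3 and 68 = 17^1 · 4. Apply v_p(a/b) = v_p(a) − v_p(b): v_17(3/68) = 0 − 1 = -1.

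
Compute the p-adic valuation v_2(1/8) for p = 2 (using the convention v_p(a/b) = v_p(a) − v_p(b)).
v_2(1/8) = -3

Factor powers of 2 from the numerator and denominator of the reduced fraction: 1 = 2^0 · 1 and 8 = 2^3 · 1. Apply v_p(a/b) = v_p(a) − v_p(b): v_2(1/8) = 0 − 3 = -3.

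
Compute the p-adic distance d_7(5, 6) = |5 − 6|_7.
d_7(5, 6) = 1

Step 1 — x − y = 5 − 6 = -1. Step 2 — v_7(-1) = 0 (factor: -1 = −(7^0 · 1); the sign does not affect v_p). Step 3 — |x − y|_7 = 7^{0} = 1.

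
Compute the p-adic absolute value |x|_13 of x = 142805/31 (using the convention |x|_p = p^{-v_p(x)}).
|142805/31|_13 = 1/28561

Step 1 — compute v_13(x) by factoring powers of 13 out of the numerator and denominator: v_13(142805/31) = 4. Step 2 — apply |x|_p = p^{-v_p(x)} = 13^{-4} = 1/28561.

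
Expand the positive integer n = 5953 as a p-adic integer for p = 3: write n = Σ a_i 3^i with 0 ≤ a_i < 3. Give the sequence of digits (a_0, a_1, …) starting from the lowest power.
(a_0, a_1, …) = (1, 1, 1, 1, 1, 0, 2, 2)

Repeated division by 3 gives the digits low-to-high: 5953 = 1 + 1·3^1 + 1·3^2 + 1·3^3 + 1·3^4 + 2·3^6 + 2·3^7. Digit sequence: (1, 1, 1, 1, 1, 0, 2, 2).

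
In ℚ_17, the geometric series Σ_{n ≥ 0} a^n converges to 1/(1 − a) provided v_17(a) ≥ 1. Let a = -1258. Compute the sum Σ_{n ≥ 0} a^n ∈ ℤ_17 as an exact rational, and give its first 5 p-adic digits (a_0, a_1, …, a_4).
Σ a^n = 1/(1 − a) = 1/1259;  first 5 digits = (1, 11, 14, 3, 3)

v_17(a) = 1 ≥ 1, so the series converges in ℤ_17 to 1/(1 − a) = 1/(1 − (-1258)) = 1/1259. Expand this rational in ℤ_17: compute digits iteratively via d_i = x_i mod 17, x_{i+1} = (x_i − d_i)/17. The first 5 digits are (1, 11, 14, 3, 3).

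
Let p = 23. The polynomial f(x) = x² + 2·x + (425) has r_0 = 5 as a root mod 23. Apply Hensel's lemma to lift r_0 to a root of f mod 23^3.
r_2 = 6491 (mod 12167)

Hensel: r_{i+1} = r_i − f(r_i)·(f′(r_i))^{-1} mod 23^{i+2}, f′(x) = 2x + 2. Iterate:
  r_0 = 5 (mod 23)
  r_1 = 143 (mod 529)
  r_2 = 6491 (mod 12167)
Final: r = 6491 satisfies f(r) ≡ 0 mod 23^3.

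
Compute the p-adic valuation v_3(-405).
v_3(-405) = 4

v_3(n) is the largest exponent k such that 3^k divides n. Factor out: -405 = -3^4 · 5. (Sign doesn't affect v_p.) So v_3(-405) = 4.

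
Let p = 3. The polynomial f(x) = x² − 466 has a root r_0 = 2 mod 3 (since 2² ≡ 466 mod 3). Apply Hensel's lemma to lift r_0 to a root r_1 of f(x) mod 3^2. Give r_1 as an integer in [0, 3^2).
r_1 = 5 (mod 9)

Hensel's recurrence: r_{i+1} = r_i − f(r_i)·(f′(r_i))^{-1} mod 3^{i+2}, with f′(x) = 2x. Iterate:
  r_0 = 2 (mod 3)
  r_1 = 5 (mod 9)
Final: r_1 = 5, and one checks f(r_1) ≡ 0 mod 3^2.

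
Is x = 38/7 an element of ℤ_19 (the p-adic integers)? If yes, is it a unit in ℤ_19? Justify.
x ∈ ℤ_19 but not a unit; v_19(x) = 1 > 0

ℤ_19 = {x ∈ ℚ_19 : v_19(x) ≥ 0} and ℤ_19^× = {x ∈ ℤ_19 : v_19(x) = 0}. Here v_19(38/7) = v_19(num) − v_19(den) = 1; compare against these criteria.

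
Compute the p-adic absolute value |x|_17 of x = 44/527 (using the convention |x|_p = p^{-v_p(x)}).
|44/527|_17 = 17

Step 1 — compute v_17(x) by factoring powers of 17 out of the numerator and denominator: v_17(44/527) = -1. Step 2 — apply |x|_p = p^{-v_p(x)} = 17^{1} = 17.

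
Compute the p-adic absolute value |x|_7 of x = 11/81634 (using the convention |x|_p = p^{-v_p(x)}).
|11/81634|_7 = 2401

Step 1 — compute v_7(x) by factoring powers of 7 out of the numerator and denominator: v_7(11/81634) = -4. Step 2 — apply |x|_p = p^{-v_p(x)} = 7^{4} = 2401.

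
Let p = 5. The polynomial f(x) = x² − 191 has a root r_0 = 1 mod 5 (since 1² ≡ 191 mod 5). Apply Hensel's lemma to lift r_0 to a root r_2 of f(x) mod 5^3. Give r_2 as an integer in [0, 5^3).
r_2 = 21 (mod 125)

Hensel's recurrence: r_{i+1} = r_i − f(r_i)·(f′(r_i))^{-1} mod 5^{i+2}, with f′(x) = 2x. Iterate:
  r_0 = 1 (mod 5)
  r_1 = 21 (mod 25)
  r_2 = 21 (mod 125)
Final: r_2 = 21, and one checks f(r_2) ≡ 0 mod 5^3.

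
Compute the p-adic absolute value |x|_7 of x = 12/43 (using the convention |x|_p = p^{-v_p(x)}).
|12/43|_7 = 1

Step 1 — compute v_7(x) by factoring powers of 7 out of the numerator and denominator: v_7(12/43) = 0. Step 2 — apply |x|_p = p^{-v_p(x)} = 7^{0} = 1.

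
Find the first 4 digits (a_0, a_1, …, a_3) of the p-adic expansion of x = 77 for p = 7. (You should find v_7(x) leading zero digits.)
(a_0, …, a_3) = (0, 4, 1, 0)

v_7(77) = 1, so a_0 = ... = a_0 = 0. Factor out: x = 7^1 · u with u = 11 a unit in ℤ_7. Expand u iteratively via a_{v+i} = u_i mod 7, u_{i+1} = (u_i − a_{v+i})/7:
  u_0 = 11;  a_1 = 4;  u_1 = (u_0 − 4)/7 = 1
  u_1 = 1;  a_2 = 1;  u_2 = (u_1 − 1)/7 = 0
  u_2 = 0;  a_3 = 0;  u_3 = (u_2 − 0)/7 = 0
Digits: (0, 4, 1, 0).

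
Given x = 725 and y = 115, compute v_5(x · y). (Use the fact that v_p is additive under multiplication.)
v_5(83375) = 3

v_p(x) = 2 (factor: 725 = 5^2 · 29); v_p(y) = 1 (factor: 115 = 5^1 · 23). Additivity: v_p(xy) = v_p(x) + v_p(y) = 2 + 1 = 3. (Direct check: xy = 83375 = 5^3 · (667).)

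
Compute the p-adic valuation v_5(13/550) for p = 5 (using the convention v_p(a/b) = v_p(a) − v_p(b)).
v_5(13/550) = -2

Factor powers of 5 from the numerator and denominator of the reduced fraction: 13 = 5^0 · 13 and 550 = 5^2 · 22. Apply v_p(a/b) = v_p(a) − v_p(b): v_5(13/550) = 0 − 2 = -2.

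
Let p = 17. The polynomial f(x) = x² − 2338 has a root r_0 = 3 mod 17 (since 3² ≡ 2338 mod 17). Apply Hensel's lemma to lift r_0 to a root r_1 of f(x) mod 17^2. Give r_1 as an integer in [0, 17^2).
r_1 = 54 (mod 289)

Hensel's recurrence: r_{i+1} = r_i − f(r_i)·(f′(r_i))^{-1} mod 17^{i+2}, with f′(x) = 2x. Iterate:
  r_0 = 3 (mod 17)
  r_1 = 54 (mod 289)
Final: r_1 = 54, and one checks f(r_1) ≡ 0 mod 17^2.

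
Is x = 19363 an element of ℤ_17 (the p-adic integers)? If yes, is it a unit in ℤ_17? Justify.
x ∈ ℤ_17 but not a unit; v_17(x) = 2 > 0

ℤ_17 = {x ∈ ℚ_17 : v_17(x) ≥ 0} and ℤ_17^× = {x ∈ ℤ_17 : v_17(x) = 0}. Here v_17(19363) = v_17(num) − v_17(den) = 2; compare against these criteria.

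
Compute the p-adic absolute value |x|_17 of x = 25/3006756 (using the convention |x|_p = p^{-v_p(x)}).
|25/3006756|_17 = 83521

Step 1 — compute v_17(x) by factoring powers of 17 out of the numerator and denominator: v_17(25/3006756) = -4. Step 2 — apply |x|_p = p^{-v_p(x)} = 17^{4} = 83521.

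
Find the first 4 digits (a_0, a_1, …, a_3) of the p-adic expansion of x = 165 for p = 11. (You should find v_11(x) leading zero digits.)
(a_0, …, a_3) = (0, 4, 1, 0)

v_11(165) = 1, so a_0 = ... = a_0 = 0. Factor out: x = 11^1 · u with u = 15 a unit in ℤ_11. Expand u iteratively via a_{v+i} = u_i mod 11, u_{i+1} = (u_i − a_{v+i})/11:
  u_0 = 15;  a_1 = 4;  u_1 = (u_0 − 4)/11 = 1
  u_1 = 1;  a_2 = 1;  u_2 = (u_1 − 1)/11 = 0
  u_2 = 0;  a_3 = 0;  u_3 = (u_2 − 0)/11 = 0
Digits: (0, 4, 1, 0).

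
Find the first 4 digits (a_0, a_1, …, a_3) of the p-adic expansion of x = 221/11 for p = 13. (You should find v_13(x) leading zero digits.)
(a_0, …, a_3) = (0, 11, 4, 2)

v_13(221/11) = 1, so a_0 = ... = a_0 = 0. Factor out: x = 13^1 · u with u = 17/11 a unit in ℤ_13. Expand u iteratively via a_{v+i} = u_i mod 13, u_{i+1} = (u_i − a_{v+i})/13:
  u_0 = 17/11;  a_1 = 11;  u_1 = (u_0 − 11)/13 = -8/11
  u_1 = -8/11;  a_2 = 4;  u_2 = (u_1 − 4)/13 = -4/11
  u_2 = -4/11;  a_3 = 2;  u_3 = (u_2 − 2)/13 = -2/11
Digits: (0, 11, 4, 2).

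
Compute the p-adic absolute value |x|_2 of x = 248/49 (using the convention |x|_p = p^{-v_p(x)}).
|248/49|_2 = 1/8

Step 1 — compute v_2(x) by factoring powers of 2 out of the numerator and denominator: v_2(248/49) = 3. Step 2 — apply |x|_p = p^{-v_p(x)} = 2^{-3} = 1/8.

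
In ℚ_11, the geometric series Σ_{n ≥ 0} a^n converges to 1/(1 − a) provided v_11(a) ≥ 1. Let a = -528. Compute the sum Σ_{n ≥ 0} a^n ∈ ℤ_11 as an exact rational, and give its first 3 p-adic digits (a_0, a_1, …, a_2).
Σ a^n = 1/(1 − a) = 1/529;  first 3 digits = (1, 7, 0)

v_11(a) = 1 ≥ 1, so the series converges in ℤ_11 to 1/(1 − a) = 1/(1 − (-528)) = 1/529. Expand this rational in ℤ_11: compute digits iteratively via d_i = x_i mod 11, x_{i+1} = (x_i − d_i)/11. The first 3 digits are (1, 7, 0).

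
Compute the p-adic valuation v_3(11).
v_3(11) = 0

v_3(n) is the largest exponent k such that 3^k divides n. Factor out: 11 = 3^0 · 11. (Sign doesn't affect v_p.) So v_3(11) = 0.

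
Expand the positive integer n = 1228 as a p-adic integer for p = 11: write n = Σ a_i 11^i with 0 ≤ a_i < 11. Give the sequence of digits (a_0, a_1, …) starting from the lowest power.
(a_0, a_1, …) = (7, 1, 10)

Repeated division by 11 gives the digits low-to-high: 1228 = 7 + 1·11^1 + 10·11^2. Digit sequence: (7, 1, 10).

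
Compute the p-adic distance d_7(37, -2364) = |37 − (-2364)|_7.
d_7(37, -2364) = 1/2401

Step 1 — x − y = 37 − (-2364) = 2401. Step 2 — v_7(2401) = 4 (factor: 2401 = (7^4 · 1); the sign does not affect v_p). Step 3 — |x − y|_7 = 7^{-4} = 1/2401.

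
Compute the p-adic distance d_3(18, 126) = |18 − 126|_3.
d_3(18, 126) = 1/27

Step 1 — x − y = 18 − 126 = -108. Step 2 — v_3(-108) = 3 (factor: -108 = −(3^3 · 4); the sign does not affect v_p). Step 3 — |x − y|_3 = 3^{-3} = 1/27.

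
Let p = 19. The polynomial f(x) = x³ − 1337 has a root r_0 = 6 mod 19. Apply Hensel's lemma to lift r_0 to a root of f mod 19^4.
r_3 = 32971 (mod 130321)

Hensel: r_{i+1} = r_i − f(r_i)/f′(r_i) mod 19^{i+2}, where f′(x) = 3x². Iterate:
  r_0 = 6 (mod 19)
  r_1 = 120 (mod 361)
  r_2 = 5535 (mod 6859)
  r_3 = 32971 (mod 130321)
Final: r = 32971 with f(r) ≡ 0 mod 19^4.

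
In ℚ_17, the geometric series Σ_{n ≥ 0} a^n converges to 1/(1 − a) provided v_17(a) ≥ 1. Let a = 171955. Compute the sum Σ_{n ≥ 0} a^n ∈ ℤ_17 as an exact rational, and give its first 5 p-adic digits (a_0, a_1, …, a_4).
Σ a^n = 1/(1 − a) = -1/171954;  first 5 digits = (1, 0, 0, 1, 2)

v_17(a) = 3 ≥ 1, so the series converges in ℤ_17 to 1/(1 − a) = 1/(1 − 171955) = -1/171954. Expand this rational in ℤ_17: compute digits iteratively via d_i = x_i mod 17, x_{i+1} = (x_i − d_i)/17. The first 5 digits are (1, 0, 0, 1, 2).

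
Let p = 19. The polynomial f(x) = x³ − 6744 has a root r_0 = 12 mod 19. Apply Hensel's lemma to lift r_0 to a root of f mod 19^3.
r_2 = 3052 (mod 6859)

Hensel: r_{i+1} = r_i − f(r_i)/f′(r_i) mod 19^{i+2}, where f′(x) = 3x². Iterate:
  r_0 = 12 (mod 19)
  r_1 = 164 (mod 361)
  r_2 = 3052 (mod 6859)
Final: r = 3052 with f(r) ≡ 0 mod 19^3.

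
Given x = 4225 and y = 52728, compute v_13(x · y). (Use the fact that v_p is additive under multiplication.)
v_13(222775800) = 5

v_p(x) = 2 (factor: 4225 = 13^2 · 25); v_p(y) = 3 (factor: 52728 = 13^3 · 24). Additivity: v_p(xy) = v_p(x) + v_p(y) = 2 + 3 = 5. (Direct check: xy = 222775800 = 13^5 · (600).)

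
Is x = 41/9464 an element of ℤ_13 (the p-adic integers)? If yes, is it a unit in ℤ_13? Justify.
x ∉ ℤ_13 (v_13(x) = -2 < 0)

ℤ_13 = {x ∈ ℚ_13 : v_13(x) ≥ 0} and ℤ_13^× = {x ∈ ℤ_13 : v_13(x) = 0}. Here v_13(41/9464) = v_13(num) − v_13(den) = -2; compare against these criteria.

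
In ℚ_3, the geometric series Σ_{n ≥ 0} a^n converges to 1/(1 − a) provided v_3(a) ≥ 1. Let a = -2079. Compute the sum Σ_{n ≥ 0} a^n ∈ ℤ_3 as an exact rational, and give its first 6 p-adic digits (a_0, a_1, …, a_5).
Σ a^n = 1/(1 − a) = 1/2080;  first 6 digits = (1, 0, 0, 1, 1, 0)

v_3(a) = 3 ≥ 1, so the series converges in ℤ_3 to 1/(1 − a) = 1/(1 − (-2079)) = 1/2080. Expand this rational in ℤ_3: compute digits iteratively via d_i = x_i mod 3, x_{i+1} = (x_i − d_i)/3. The first 6 digits are (1, 0, 0, 1, 1, 0).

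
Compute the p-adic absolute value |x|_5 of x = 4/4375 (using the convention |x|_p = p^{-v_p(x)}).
|4/4375|_5 = 625

Step 1 — compute v_5(x) by factoring powers of 5 out of the numerator and denominator: v_5(4/4375) = -4. Step 2 — apply |x|_p = p^{-v_p(x)} = 5^{4} = 625.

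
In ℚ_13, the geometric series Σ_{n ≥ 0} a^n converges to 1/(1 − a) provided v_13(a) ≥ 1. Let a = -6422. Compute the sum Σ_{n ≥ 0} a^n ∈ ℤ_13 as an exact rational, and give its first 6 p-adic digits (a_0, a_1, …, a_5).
Σ a^n = 1/(1 − a) = 1/6423;  first 6 digits = (1, 0, 1, 10, 0, 7)

v_13(a) = 2 ≥ 1, so the series converges in ℤ_13 to 1/(1 − a) = 1/(1 − (-6422)) = 1/6423. Expand this rational in ℤ_13: compute digits iteratively via d_i = x_i mod 13, x_{i+1} = (x_i − d_i)/13. The first 6 digits are (1, 0, 1, 10, 0, 7).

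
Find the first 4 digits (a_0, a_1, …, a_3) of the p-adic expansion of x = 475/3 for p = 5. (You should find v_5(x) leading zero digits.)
(a_0, …, a_3) = (0, 0, 3, 4)

v_5(475/3) = 2, so a_0 = ... = a_1 = 0. Factor out: x = 5^2 · u with u = 19/3 a unit in ℤ_5. Expand u iteratively via a_{v+i} = u_i mod 5, u_{i+1} = (u_i − a_{v+i})/5:
  u_0 = 19/3;  a_2 = 3;  u_1 = (u_0 − 3)/5 = 2/3
  u_1 = 2/3;  a_3 = 4;  u_2 = (u_1 − 4)/5 = -2/3
Digits: (0, 0, 3, 4).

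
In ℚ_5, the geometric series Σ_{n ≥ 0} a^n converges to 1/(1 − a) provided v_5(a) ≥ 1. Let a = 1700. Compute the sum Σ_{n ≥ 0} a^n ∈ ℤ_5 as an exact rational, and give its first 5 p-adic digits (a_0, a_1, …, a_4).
Σ a^n = 1/(1 − a) = -1/1699;  first 5 digits = (1, 0, 3, 3, 1)

v_5(a) = 2 ≥ 1, so the series converges in ℤ_5 to 1/(1 − a) = 1/(1 − 1700) = -1/1699. Expand this rational in ℤ_5: compute digits iteratively via d_i = x_i mod 5, x_{i+1} = (x_i − d_i)/5. The first 5 digits are (1, 0, 3, 3, 1).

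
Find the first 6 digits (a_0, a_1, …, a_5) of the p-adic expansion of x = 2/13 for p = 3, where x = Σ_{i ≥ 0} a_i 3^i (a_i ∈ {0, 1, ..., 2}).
(a_0, …, a_5) = (2, 1, 2, 1, 1, 2)

v_3(2/13) = 0 (numerator and denominator both coprime to 3), so x ∈ ℤ_3^×. Compute digits iteratively via a_i = x_i mod 3, x_{i+1} = (x_i − a_i)/3, with x_0 = x:
  x_0 = 2/13;  a_0 = 2;  x_1 = (x_0 − 2)/3 = -8/13
  x_1 = -8/13;  a_1 = 1;  x_2 = (x_1 − 1)/3 = -7/13
  x_2 = -7/13;  a_2 = 2;  x_3 = (x_2 − 2)/3 = -11/13
  x_3 = -11/13;  a_3 = 1;  x_4 = (x_3 − 1)/3 = -8/13
  x_4 = -8/13;  a_4 = 1;  x_5 = (x_4 − 1)/3 = -7/13
  x_5 = -7/13;  a_5 = 2;  x_6 = (x_5 − 2)/3 = -11/13
Digits: (2, 1, 2, 1, 1, 2).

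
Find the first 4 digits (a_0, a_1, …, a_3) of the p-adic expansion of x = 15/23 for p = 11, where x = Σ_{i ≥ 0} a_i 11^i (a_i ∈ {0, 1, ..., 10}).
(a_0, …, a_3) = (4, 4, 2, 6)

v_11(15/23) = 0 (numerator and denominator both coprime to 11), so x ∈ ℤ_11^×. Compute digits iteratively via a_i = x_i mod 11, x_{i+1} = (x_i − a_i)/11, with x_0 = x:
  x_0 = 15/23;  a_0 = 4;  x_1 = (x_0 − 4)/11 = -7/23
  x_1 = -7/23;  a_1 = 4;  x_2 = (x_1 − 4)/11 = -9/23
  x_2 = -9/23;  a_2 = 2;  x_3 = (x_2 − 2)/11 = -5/23
  x_3 = -5/23;  a_3 = 6;  x_4 = (x_3 − 6)/11 = -13/23
Digits: (4, 4, 2, 6).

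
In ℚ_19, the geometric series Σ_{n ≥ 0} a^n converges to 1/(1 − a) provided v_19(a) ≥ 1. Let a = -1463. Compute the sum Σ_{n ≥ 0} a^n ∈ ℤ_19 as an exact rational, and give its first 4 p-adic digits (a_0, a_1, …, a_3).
Σ a^n = 1/(1 − a) = 1/1464;  first 4 digits = (1, 18, 15, 6)

v_19(a) = 1 ≥ 1, so the series converges in ℤ_19 to 1/(1 − a) = 1/(1 − (-1463)) = 1/1464. Expand this rational in ℤ_19: compute digits iteratively via d_i = x_i mod 19, x_{i+1} = (x_i − d_i)/19. The first 4 digits are (1, 18, 15, 6).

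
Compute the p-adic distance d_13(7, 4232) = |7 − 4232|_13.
d_13(7, 4232) = 1/169

Step 1 — x − y = 7 − 4232 = -4225. Step 2 — v_13(-4225) = 2 (factor: -4225 = −(13^2 · 25); the sign does not affect v_p). Step 3 — |x − y|_13 = 13^{-2} = 1/169.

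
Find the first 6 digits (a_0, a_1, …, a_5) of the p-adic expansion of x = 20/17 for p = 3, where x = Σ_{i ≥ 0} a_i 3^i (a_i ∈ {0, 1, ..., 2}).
(a_0, …, a_5) = (1, 2, 2, 0, 2, 1)

v_3(20/17) = 0 (numerator and denominator both coprime to 3), so x ∈ ℤ_3^×. Compute digits iteratively via a_i = x_i mod 3, x_{i+1} = (x_i − a_i)/3, with x_0 = x:
  x_0 = 20/17;  a_0 = 1;  x_1 = (x_0 − 1)/3 = 1/17
  x_1 = 1/17;  a_1 = 2;  x_2 = (x_1 − 2)/3 = -11/17
  x_2 = -11/17;  a_2 = 2;  x_3 = (x_2 − 2)/3 = -15/17
  x_3 = -15/17;  a_3 = 0;  x_4 = (x_3 − 0)/3 = -5/17
  x_4 = -5/17;  a_4 = 2;  x_5 = (x_4 − 2)/3 = -13/17
  x_5 = -13/17;  a_5 = 1;  x_6 = (x_5 − 1)/3 = -10/17
Digits: (1, 2, 2, 0, 2, 1).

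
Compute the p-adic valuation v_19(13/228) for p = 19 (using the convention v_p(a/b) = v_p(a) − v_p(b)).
v_19(13/228) = -1

Factor powers of 19 from the numerator and denominator of the reduced fraction: 13 = 19^0 · 13 and 228 = 19^1 · 12. Apply v_p(a/b) = v_p(a) − v_p(b): v_19(13/228) = 0 − 1 = -1.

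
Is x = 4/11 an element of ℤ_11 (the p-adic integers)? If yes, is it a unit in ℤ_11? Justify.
x ∉ ℤ_11 (v_11(x) = -1 < 0)

ℤ_11 = {x ∈ ℚ_11 : v_11(x) ≥ 0} and ℤ_11^× = {x ∈ ℤ_11 : v_11(x) = 0}. Here v_11(4/11) = v_11(num) − v_11(den) = -1; compare against these criteria.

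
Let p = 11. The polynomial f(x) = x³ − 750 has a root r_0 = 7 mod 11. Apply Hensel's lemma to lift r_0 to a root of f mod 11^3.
r_2 = 744 (mod 1331)

Hensel: r_{i+1} = r_i − f(r_i)/f′(r_i) mod 11^{i+2}, where f′(x) = 3x². Iterate:
  r_0 = 7 (mod 11)
  r_1 = 18 (mod 121)
  r_2 = 744 (mod 1331)
Final: r = 744 with f(r) ≡ 0 mod 11^3.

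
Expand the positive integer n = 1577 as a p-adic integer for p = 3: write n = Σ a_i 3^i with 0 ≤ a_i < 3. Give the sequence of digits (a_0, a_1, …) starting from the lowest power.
(a_0, a_1, …) = (2, 0, 1, 1, 1, 0, 2)

Repeated division by 3 gives the digits low-to-high: 1577 = 2 + 1·3^2 + 1·3^3 + 1·3^4 + 2·3^6. Digit sequence: (2, 0, 1, 1, 1, 0, 2).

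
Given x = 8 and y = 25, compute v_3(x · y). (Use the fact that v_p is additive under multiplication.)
v_3(200) = 0

v_p(x) = 0 (factor: 8 = 3^0 · 8); v_p(y) = 0 (factor: 25 = 3^0 · 25). Additivity: v_p(xy) = v_p(x) + v_p(y) = 0 + 0 = 0. (Direct check: xy = 200 = 3^0 · (200).)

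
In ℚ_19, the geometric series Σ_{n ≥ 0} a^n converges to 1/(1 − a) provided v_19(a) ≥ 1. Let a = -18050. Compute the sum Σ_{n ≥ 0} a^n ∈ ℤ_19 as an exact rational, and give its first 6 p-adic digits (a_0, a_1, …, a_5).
Σ a^n = 1/(1 − a) = 1/18051;  first 6 digits = (1, 0, 7, 16, 10, 17)

v_19(a) = 2 ≥ 1, so the series converges in ℤ_19 to 1/(1 − a) = 1/(1 − (-18050)) = 1/18051. Expand this rational in ℤ_19: compute digits iteratively via d_i = x_i mod 19, x_{i+1} = (x_i − d_i)/19. The first 6 digits are (1, 0, 7, 16, 10, 17).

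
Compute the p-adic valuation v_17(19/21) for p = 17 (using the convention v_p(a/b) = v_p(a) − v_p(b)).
v_17(19/21) = 0

Factor powers of 17 from the numerator and denominator of the reduced fraction: 19 = 17^0 · 19 and 21 = 17^0 · 21. Apply v_p(a/b) = v_p(a) − v_p(b): v_17(19/21) = 0 − 0 = 0.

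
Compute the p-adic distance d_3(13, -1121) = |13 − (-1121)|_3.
d_3(13, -1121) = 1/81

Step 1 — x − y = 13 − (-1121) = 1134. Step 2 — v_3(1134) = 4 (factor: 1134 = (3^4 · 14); the sign does not affect v_p). Step 3 — |x − y|_3 = 3^{-4} = 1/81.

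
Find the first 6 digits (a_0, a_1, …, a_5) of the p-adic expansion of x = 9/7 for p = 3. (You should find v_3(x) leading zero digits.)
(a_0, …, a_5) = (0, 0, 1, 1, 0, 2)

v_3(9/7) = 2, so a_0 = ... = a_1 = 0. Factor out: x = 3^2 · u with u = 1/7 a unit in ℤ_3. Expand u iteratively via a_{v+i} = u_i mod 3, u_{i+1} = (u_i − a_{v+i})/3:
  u_0 = 1/7;  a_2 = 1;  u_1 = (u_0 − 1)/3 = -2/7
  u_1 = -2/7;  a_3 = 1;  u_2 = (u_1 − 1)/3 = -3/7
  u_2 = -3/7;  a_4 = 0;  u_3 = (u_2 − 0)/3 = -1/7
  u_3 = -1/7;  a_5 = 2;  u_4 = (u_3 − 2)/3 = -5/7
Digits: (0, 0, 1, 1, 0, 2).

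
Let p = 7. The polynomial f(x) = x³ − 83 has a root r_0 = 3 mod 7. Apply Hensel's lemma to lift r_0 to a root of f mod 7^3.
r_2 = 192 (mod 343)

Hensel: r_{i+1} = r_i − f(r_i)/f′(r_i) mod 7^{i+2}, where f′(x) = 3x². Iterate:
  r_0 = 3 (mod 7)
  r_1 = 45 (mod 49)
  r_2 = 192 (mod 343)
Final: r = 192 with f(r) ≡ 0 mod 7^3.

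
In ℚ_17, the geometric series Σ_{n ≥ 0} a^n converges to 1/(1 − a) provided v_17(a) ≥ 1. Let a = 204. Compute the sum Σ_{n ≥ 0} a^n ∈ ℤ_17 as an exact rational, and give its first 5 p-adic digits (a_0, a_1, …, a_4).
Σ a^n = 1/(1 − a) = -1/203;  first 5 digits = (1, 12, 8, 2, 13)

v_17(a) = 1 ≥ 1, so the series converges in ℤ_17 to 1/(1 − a) = 1/(1 − 204) = -1/203. Expand this rational in ℤ_17: compute digits iteratively via d_i = x_i mod 17, x_{i+1} = (x_i − d_i)/17. The first 5 digits are (1, 12, 8, 2, 13).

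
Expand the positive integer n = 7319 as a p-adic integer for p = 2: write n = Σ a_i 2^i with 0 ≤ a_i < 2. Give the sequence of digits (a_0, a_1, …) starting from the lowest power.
(a_0, a_1, …) = (1, 1, 1, 0, 1, 0, 0, 1, 0, 0, 1, 1, 1)

Repeated division by 2 gives the digits low-to-high: 7319 = 1 + 1·2^1 + 1·2^2 + 1·2^4 + 1·2^7 + 1·2^10 + 1·2^11 + 1·2^12. Digit sequence: (1, 1, 1, 0, 1, 0, 0, 1, 0, 0, 1, 1, 1).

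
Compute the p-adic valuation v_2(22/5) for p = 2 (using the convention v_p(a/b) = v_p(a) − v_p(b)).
v_2(22/5) = 1

Factor powers of 2 from the numerator and denominator of the reduced fraction: 22 = 2^1 · 11 and 5 = 2^0 · 5. Apply v_p(a/b) = v_p(a) − v_p(b): v_2(22/5) = 1 − 0 = 1.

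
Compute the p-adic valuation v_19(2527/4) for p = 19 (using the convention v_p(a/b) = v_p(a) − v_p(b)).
v_19(2527/4) = 2

Factor powers of 19 from the numerator and denominator of the reduced fraction: 2527 = 19^2 · 7 and 4 = 19^0 · 4. Apply v_p(a/b) = v_p(a) − v_p(b): v_19(2527/4) = 2 − 0 = 2.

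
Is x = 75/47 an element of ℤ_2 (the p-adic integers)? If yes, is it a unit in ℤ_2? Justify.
x ∈ ℤ_2^× (unit); v_2(x) = 0

ℤ_2 = {x ∈ ℚ_2 : v_2(x) ≥ 0} and ℤ_2^× = {x ∈ ℤ_2 : v_2(x) = 0}. Here v_2(75/47) = v_2(num) − v_2(den) = 0; compare against these criteria.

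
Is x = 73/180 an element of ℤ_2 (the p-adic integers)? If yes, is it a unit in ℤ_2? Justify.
x ∉ ℤ_2 (v_2(x) = -2 < 0)

ℤ_2 = {x ∈ ℚ_2 : v_2(x) ≥ 0} and ℤ_2^× = {x ∈ ℤ_2 : v_2(x) = 0}. Here v_2(73/180) = v_2(num) − v_2(den) = -2; compare against these criteria.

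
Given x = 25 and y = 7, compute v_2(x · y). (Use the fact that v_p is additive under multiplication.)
v_2(175) = 0

v_p(x) = 0 (factor: 25 = 2^0 · 25); v_p(y) = 0 (factor: 7 = 2^0 · 7). Additivity: v_p(xy) = v_p(x) + v_p(y) = 0 + 0 = 0. (Direct check: xy = 175 = 2^0 · (175).)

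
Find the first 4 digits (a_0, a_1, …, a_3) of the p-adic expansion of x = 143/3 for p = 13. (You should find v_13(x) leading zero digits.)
(a_0, …, a_3) = (0, 8, 4, 4)

v_13(143/3) = 1, so a_0 = ... = a_0 = 0. Factor out: x = 13^1 · u with u = 11/3 a unit in ℤ_13. Expand u iteratively via a_{v+i} = u_i mod 13, u_{i+1} = (u_i − a_{v+i})/13:
  u_0 = 11/3;  a_1 = 8;  u_1 = (u_0 − 8)/13 = -1/3
  u_1 = -1/3;  a_2 = 4;  u_2 = (u_1 − 4)/13 = -1/3
  u_2 = -1/3;  a_3 = 4;  u_3 = (u_2 − 4)/13 = -1/3
Digits: (0, 8, 4, 4).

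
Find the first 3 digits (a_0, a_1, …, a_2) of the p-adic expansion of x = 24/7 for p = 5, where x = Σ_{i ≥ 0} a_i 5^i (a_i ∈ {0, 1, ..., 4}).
(a_0, …, a_2) = (2, 1, 2)

v_5(24/7) = 0 (numerator and denominator both coprime to 5), so x ∈ ℤ_5^×. Compute digits iteratively via a_i = x_i mod 5, x_{i+1} = (x_i − a_i)/5, with x_0 = x:
  x_0 = 24/7;  a_0 = 2;  x_1 = (x_0 − 2)/5 = 2/7
  x_1 = 2/7;  a_1 = 1;  x_2 = (x_1 − 1)/5 = -1/7
  x_2 = -1/7;  a_2 = 2;  x_3 = (x_2 − 2)/5 = -3/7
Digits: (2, 1, 2).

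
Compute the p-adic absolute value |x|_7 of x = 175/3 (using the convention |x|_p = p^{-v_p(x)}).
|175/3|_7 = 1/7

Step 1 — compute v_7(x) by factoring powers of 7 out of the numerator and denominator: v_7(175/3) = 1. Step 2 — apply |x|_p = p^{-v_p(x)} = 7^{-1} = 1/7.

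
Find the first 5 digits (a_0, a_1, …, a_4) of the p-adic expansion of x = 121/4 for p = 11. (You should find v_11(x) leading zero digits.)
(a_0, …, a_4) = (0, 0, 3, 8, 2)

v_11(121/4) = 2, so a_0 = ... = a_1 = 0. Factor out: x = 11^2 · u with u = 1/4 a unit in ℤ_11. Expand u iteratively via a_{v+i} = u_i mod 11, u_{i+1} = (u_i − a_{v+i})/11:
  u_0 = 1/4;  a_2 = 3;  u_1 = (u_0 − 3)/11 = -1/4
  u_1 = -1/4;  a_3 = 8;  u_2 = (u_1 − 8)/11 = -3/4
  u_2 = -3/4;  a_4 = 2;  u_3 = (u_2 − 2)/11 = -1/4
Digits: (0, 0, 3, 8, 2).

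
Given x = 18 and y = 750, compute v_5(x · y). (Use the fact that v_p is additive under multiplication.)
v_5(13500) = 3

v_p(x) = 0 (factor: 18 = 5^0 · 18); v_p(y) = 3 (factor: 750 = 5^3 · 6). Additivity: v_p(xy) = v_p(x) + v_p(y) = 0 + 3 = 3. (Direct check: xy = 13500 = 5^3 · (108).)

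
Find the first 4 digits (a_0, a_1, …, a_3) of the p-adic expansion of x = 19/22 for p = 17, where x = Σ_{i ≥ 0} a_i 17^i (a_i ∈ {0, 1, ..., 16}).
(a_0, …, a_3) = (14, 0, 10, 11)

v_17(19/22) = 0 (numerator and denominator both coprime to 17), so x ∈ ℤ_17^×. Compute digits iteratively via a_i = x_i mod 17, x_{i+1} = (x_i − a_i)/17, with x_0 = x:
  x_0 = 19/22;  a_0 = 14;  x_1 = (x_0 − 14)/17 = -17/22
  x_1 = -17/22;  a_1 = 0;  x_2 = (x_1 − 0)/17 = -1/22
  x_2 = -1/22;  a_2 = 10;  x_3 = (x_2 − 10)/17 = -13/22
  x_3 = -13/22;  a_3 = 11;  x_4 = (x_3 − 11)/17 = -15/22
Digits: (14, 0, 10, 11).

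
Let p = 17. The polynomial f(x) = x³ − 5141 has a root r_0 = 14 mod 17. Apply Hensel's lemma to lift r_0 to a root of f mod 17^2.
r_1 = 167 (mod 289)

Hensel: r_{i+1} = r_i − f(r_i)/f′(r_i) mod 17^{i+2}, where f′(x) = 3x². Iterate:
  r_0 = 14 (mod 17)
  r_1 = 167 (mod 289)
Final: r = 167 with f(r) ≡ 0 mod 17^2.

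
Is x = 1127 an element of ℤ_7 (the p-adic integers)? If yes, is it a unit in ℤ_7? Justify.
x ∈ ℤ_7 but not a unit; v_7(x) = 2 > 0

ℤ_7 = {x ∈ ℚ_7 : v_7(x) ≥ 0} and ℤ_7^× = {x ∈ ℤ_7 : v_7(x) = 0}. Here v_7(1127) = v_7(num) − v_7(den) = 2; compare against these criteria.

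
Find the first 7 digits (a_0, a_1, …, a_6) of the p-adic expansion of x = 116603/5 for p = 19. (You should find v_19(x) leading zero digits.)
(a_0, …, a_6) = (0, 0, 0, 11, 11, 7, 11)

v_19(116603/5) = 3, so a_0 = ... = a_2 = 0. Factor out: x = 19^3 · u with u = 17/5 a unit in ℤ_19. Expand u iteratively via a_{v+i} = u_i mod 19, u_{i+1} = (u_i − a_{v+i})/19:
  u_0 = 17/5;  a_3 = 11;  u_1 = (u_0 − 11)/19 = -2/5
  u_1 = -2/5;  a_4 = 11;  u_2 = (u_1 − 11)/19 = -3/5
  u_2 = -3/5;  a_5 = 7;  u_3 = (u_2 − 7)/19 = -2/5
  u_3 = -2/5;  a_6 = 11;  u_4 = (u_3 − 11)/19 = -3/5
Digits: (0, 0, 0, 11, 11, 7, 11).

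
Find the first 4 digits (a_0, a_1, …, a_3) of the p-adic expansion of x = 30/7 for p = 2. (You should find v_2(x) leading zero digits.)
(a_0, …, a_3) = (0, 1, 0, 0)

v_2(30/7) = 1, so a_0 = ... = a_0 = 0. Factor out: x = 2^1 · u with u = 15/7 a unit in ℤ_2. Expand u iteratively via a_{v+i} = u_i mod 2, u_{i+1} = (u_i − a_{v+i})/2:
  u_0 = 15/7;  a_1 = 1;  u_1 = (u_0 − 1)/2 = 4/7
  u_1 = 4/7;  a_2 = 0;  u_2 = (u_1 − 0)/2 = 2/7
  u_2 = 2/7;  a_3 = 0;  u_3 = (u_2 − 0)/2 = 1/7
Digits: (0, 1, 0, 0).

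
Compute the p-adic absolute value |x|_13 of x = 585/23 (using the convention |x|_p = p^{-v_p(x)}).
|585/23|_13 = 1/13

Step 1 — compute v_13(x) by factoring powers of 13 out of the numerator and denominator: v_13(585/23) = 1. Step 2 — apply |x|_p = p^{-v_p(x)} = 13^{-1} = 1/13.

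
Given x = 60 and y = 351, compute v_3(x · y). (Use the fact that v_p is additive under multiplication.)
v_3(21060) = 4

v_p(x) = 1 (factor: 60 = 3^1 · 20); v_p(y) = 3 (factor: 351 = 3^3 · 13). Additivity: v_p(xy) = v_p(x) + v_p(y) = 1 + 3 = 4. (Direct check: xy = 21060 = 3^4 · (260).)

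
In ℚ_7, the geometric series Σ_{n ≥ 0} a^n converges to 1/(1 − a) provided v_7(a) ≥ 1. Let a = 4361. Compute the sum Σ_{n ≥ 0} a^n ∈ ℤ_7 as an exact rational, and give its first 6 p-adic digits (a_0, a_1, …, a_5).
Σ a^n = 1/(1 − a) = -1/4360;  first 6 digits = (1, 0, 5, 5, 5, 4)

v_7(a) = 2 ≥ 1, so the series converges in ℤ_7 to 1/(1 − a) = 1/(1 − 4361) = -1/4360. Expand this rational in ℤ_7: compute digits iteratively via d_i = x_i mod 7, x_{i+1} = (x_i − d_i)/7. The first 6 digits are (1, 0, 5, 5, 5, 4).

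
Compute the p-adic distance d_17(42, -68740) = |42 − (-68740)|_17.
d_17(42, -68740) = 1/4913

Step 1 — x − y = 42 − (-68740) = 68782. Step 2 — v_17(68782) = 3 (factor: 68782 = (17^3 · 14); the sign does not affect v_p). Step 3 — |x − y|_17 = 17^{-3} = 1/4913.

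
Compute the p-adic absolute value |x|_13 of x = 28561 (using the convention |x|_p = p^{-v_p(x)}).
|28561|_13 = 1/28561

Step 1 — compute v_13(x) by factoring powers of 13 out of the numerator and denominator: v_13(28561) = 4. Step 2 — apply |x|_p = p^{-v_p(x)} = 13^{-4} = 1/28561.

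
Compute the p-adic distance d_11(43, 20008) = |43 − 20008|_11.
d_11(43, 20008) = 1/1331

Step 1 — x − y = 43 − 20008 = -19965. Step 2 — v_11(-19965) = 3 (factor: -19965 = −(11^3 · 15); the sign does not affect v_p). Step 3 — |x − y|_11 = 11^{-3} = 1/1331.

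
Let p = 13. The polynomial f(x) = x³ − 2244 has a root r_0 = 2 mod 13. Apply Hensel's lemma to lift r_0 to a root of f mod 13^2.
r_1 = 132 (mod 169)

Hensel: r_{i+1} = r_i − f(r_i)/f′(r_i) mod 13^{i+2}, where f′(x) = 3x². Iterate:
  r_0 = 2 (mod 13)
  r_1 = 132 (mod 169)
Final: r = 132 with f(r) ≡ 0 mod 13^2.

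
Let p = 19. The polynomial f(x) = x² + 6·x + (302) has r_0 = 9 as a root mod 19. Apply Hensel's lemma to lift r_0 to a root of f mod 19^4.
r_3 = 41581 (mod 130321)

Hensel: r_{i+1} = r_i − f(r_i)·(f′(r_i))^{-1} mod 19^{i+2}, f′(x) = 2x + 6. Iterate:
  r_0 = 9 (mod 19)
  r_1 = 66 (mod 361)
  r_2 = 427 (mod 6859)
  r_3 = 41581 (mod 130321)
Final: r = 41581 satisfies f(r) ≡ 0 mod 19^4.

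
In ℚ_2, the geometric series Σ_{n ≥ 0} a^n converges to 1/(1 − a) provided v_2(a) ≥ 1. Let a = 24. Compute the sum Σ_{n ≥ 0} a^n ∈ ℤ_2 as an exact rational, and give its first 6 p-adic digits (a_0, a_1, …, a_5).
Σ a^n = 1/(1 − a) = -1/23;  first 6 digits = (1, 0, 0, 1, 1, 0)

v_2(a) = 3 ≥ 1, so the series converges in ℤ_2 to 1/(1 − a) = 1/(1 − 24) = -1/23. Expand this rational in ℤ_2: compute digits iteratively via d_i = x_i mod 2, x_{i+1} = (x_i − d_i)/2. The first 6 digits are (1, 0, 0, 1, 1, 0).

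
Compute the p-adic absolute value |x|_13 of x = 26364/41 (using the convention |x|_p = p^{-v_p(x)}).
|26364/41|_13 = 1/2197

Step 1 — compute v_13(x) by factoring powers of 13 out of the numerator and denominator: v_13(26364/41) = 3. Step 2 — apply |x|_p = p^{-v_p(x)} = 13^{-3} = 1/2197.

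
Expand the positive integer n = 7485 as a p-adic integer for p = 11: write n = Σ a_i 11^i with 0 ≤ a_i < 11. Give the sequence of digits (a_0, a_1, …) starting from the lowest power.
(a_0, a_1, …) = (5, 9, 6, 5)

Repeated division by 11 gives the digits low-to-high: 7485 = 5 + 9·11^1 + 6·11^2 + 5·11^3. Digit sequence: (5, 9, 6, 5).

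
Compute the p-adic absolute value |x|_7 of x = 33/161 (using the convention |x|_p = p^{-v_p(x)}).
|33/161|_7 = 7

Step 1 — compute v_7(x) by factoring powers of 7 out of the numerator and denominator: v_7(33/161) = -1. Step 2 — apply |x|_p = p^{-v_p(x)} = 7^{1} = 7.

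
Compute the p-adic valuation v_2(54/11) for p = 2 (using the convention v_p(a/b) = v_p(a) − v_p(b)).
v_2(54/11) = 1

Factor powers of 2 from the numerator and denominator of the reduced fraction: 54 = 2^1 · 27 and 11 = 2^0 · 11. Apply v_p(a/b) = v_p(a) − v_p(b): v_2(54/11) = 1 − 0 = 1.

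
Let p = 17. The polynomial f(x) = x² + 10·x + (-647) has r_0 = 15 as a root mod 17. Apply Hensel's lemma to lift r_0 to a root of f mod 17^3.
r_2 = 4010 (mod 4913)

Hensel: r_{i+1} = r_i − f(r_i)·(f′(r_i))^{-1} mod 17^{i+2}, f′(x) = 2x + 10. Iterate:
  r_0 = 15 (mod 17)
  r_1 = 253 (mod 289)
  r_2 = 4010 (mod 4913)
Final: r = 4010 satisfies f(r) ≡ 0 mod 17^3.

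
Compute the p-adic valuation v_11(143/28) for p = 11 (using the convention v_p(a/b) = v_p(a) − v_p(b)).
v_11(143/28) = 1

Factor powers of 11 from the numerator and denominator of the reduced fraction: 143 = 11^1 · 13 and 28 = 11^0 · 28. Apply v_p(a/b) = v_p(a) − v_p(b): v_11(143/28) = 1 − 0 = 1.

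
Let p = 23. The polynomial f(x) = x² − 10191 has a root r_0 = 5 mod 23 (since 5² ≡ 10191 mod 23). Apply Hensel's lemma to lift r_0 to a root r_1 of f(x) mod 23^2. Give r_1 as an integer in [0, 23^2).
r_1 = 281 (mod 529)

Hensel's recurrence: r_{i+1} = r_i − f(r_i)·(f′(r_i))^{-1} mod 23^{i+2}, with f′(x) = 2x. Iterate:
  r_0 = 5 (mod 23)
  r_1 = 281 (mod 529)
Final: r_1 = 281, and one checks f(r_1) ≡ 0 mod 23^2.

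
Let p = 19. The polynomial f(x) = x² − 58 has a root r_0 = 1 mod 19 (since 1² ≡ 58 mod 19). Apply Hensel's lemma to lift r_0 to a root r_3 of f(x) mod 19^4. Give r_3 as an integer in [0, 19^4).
r_3 = 19343 (mod 130321)

Hensel's recurrence: r_{i+1} = r_i − f(r_i)·(f′(r_i))^{-1} mod 19^{i+2}, with f′(x) = 2x. Iterate:
  r_0 = 1 (mod 19)
  r_1 = 210 (mod 361)
  r_2 = 5625 (mod 6859)
  r_3 = 19343 (mod 130321)
Final: r_3 = 19343, and one checks f(r_3) ≡ 0 mod 19^4.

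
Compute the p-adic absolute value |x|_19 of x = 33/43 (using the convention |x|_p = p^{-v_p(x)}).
|33/43|_19 = 1

Step 1 — compute v_19(x) by factoring powers of 19 out of the numerator and denominator: v_19(33/43) = 0. Step 2 — apply |x|_p = p^{-v_p(x)} = 19^{0} = 1.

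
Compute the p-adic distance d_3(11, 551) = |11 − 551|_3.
d_3(11, 551) = 1/27

Step 1 — x − y = 11 − 551 = -540. Step 2 — v_3(-540) = 3 (factor: -540 = −(3^3 · 20); the sign does not affect v_p). Step 3 — |x − y|_3 = 3^{-3} = 1/27.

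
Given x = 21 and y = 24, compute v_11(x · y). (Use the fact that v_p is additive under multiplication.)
v_11(504) = 0

v_p(x) = 0 (factor: 21 = 11^0 · 21); v_p(y) = 0 (factor: 24 = 11^0 · 24). Additivity: v_p(xy) = v_p(x) + v_p(y) = 0 + 0 = 0. (Direct check: xy = 504 = 11^0 · (504).)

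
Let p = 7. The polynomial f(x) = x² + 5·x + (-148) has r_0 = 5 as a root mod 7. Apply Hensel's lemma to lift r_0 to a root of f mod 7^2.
r_1 = 5 (mod 49)

Hensel: r_{i+1} = r_i − f(r_i)·(f′(r_i))^{-1} mod 7^{i+2}, f′(x) = 2x + 5. Iterate:
  r_0 = 5 (mod 7)
  r_1 = 5 (mod 49)
Final: r = 5 satisfies f(r) ≡ 0 mod 7^2.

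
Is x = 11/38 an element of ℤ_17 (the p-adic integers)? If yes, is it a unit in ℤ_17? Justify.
x ∈ ℤ_17^× (unit); v_17(x) = 0

ℤ_17 = {x ∈ ℚ_17 : v_17(x) ≥ 0} and ℤ_17^× = {x ∈ ℤ_17 : v_17(x) = 0}. Here v_17(11/38) = v_17(num) − v_17(den) = 0; compare against these criteria.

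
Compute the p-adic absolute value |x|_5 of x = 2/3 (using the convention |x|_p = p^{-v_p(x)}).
|2/3|_5 = 1

Step 1 — compute v_5(x) by factoring powers of 5 out of the numerator and denominator: v_5(2/3) = 0. Step 2 — apply |x|_p = p^{-v_p(x)} = 5^{0} = 1.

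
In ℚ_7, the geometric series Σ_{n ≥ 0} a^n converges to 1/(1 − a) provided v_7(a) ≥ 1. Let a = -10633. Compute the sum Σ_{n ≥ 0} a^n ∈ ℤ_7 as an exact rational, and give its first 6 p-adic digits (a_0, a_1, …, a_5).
Σ a^n = 1/(1 − a) = 1/10634;  first 6 digits = (1, 0, 0, 4, 2, 6)

v_7(a) = 3 ≥ 1, so the series converges in ℤ_7 to 1/(1 − a) = 1/(1 − (-10633)) = 1/10634. Expand this rational in ℤ_7: compute digits iteratively via d_i = x_i mod 7, x_{i+1} = (x_i − d_i)/7. The first 6 digits are (1, 0, 0, 4, 2, 6).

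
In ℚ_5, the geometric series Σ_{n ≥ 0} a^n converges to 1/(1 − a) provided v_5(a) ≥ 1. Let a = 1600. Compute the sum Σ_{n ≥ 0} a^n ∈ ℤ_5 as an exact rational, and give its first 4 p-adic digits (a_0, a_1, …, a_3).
Σ a^n = 1/(1 − a) = -1/1599;  first 4 digits = (1, 0, 4, 2)

v_5(a) = 2 ≥ 1, so the series converges in ℤ_5 to 1/(1 − a) = 1/(1 − 1600) = -1/1599. Expand this rational in ℤ_5: compute digits iteratively via d_i = x_i mod 5, x_{i+1} = (x_i − d_i)/5. The first 4 digits are (1, 0, 4, 2).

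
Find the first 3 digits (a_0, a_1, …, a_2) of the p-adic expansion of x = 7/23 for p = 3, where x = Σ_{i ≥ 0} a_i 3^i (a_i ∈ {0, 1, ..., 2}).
(a_0, …, a_2) = (2, 1, 0)

v_3(7/23) = 0 (numerator and denominator both coprime to 3), so x ∈ ℤ_3^×. Compute digits iteratively via a_i = x_i mod 3, x_{i+1} = (x_i − a_i)/3, with x_0 = x:
  x_0 = 7/23;  a_0 = 2;  x_1 = (x_0 − 2)/3 = -13/23
  x_1 = -13/23;  a_1 = 1;  x_2 = (x_1 − 1)/3 = -12/23
  x_2 = -12/23;  a_2 = 0;  x_3 = (x_2 − 0)/3 = -4/23
Digits: (2, 1, 0).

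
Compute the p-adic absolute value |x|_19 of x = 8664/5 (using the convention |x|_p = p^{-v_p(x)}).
|8664/5|_19 = 1/361

Step 1 — compute v_19(x) by factoring powers of 19 out of the numerator and denominator: v_19(8664/5) = 2. Step 2 — apply |x|_p = p^{-v_p(x)} = 19^{-2} = 1/361.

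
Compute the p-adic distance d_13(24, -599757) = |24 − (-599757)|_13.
d_13(24, -599757) = 1/28561

Step 1 — x − y = 24 − (-599757) = 599781. Step 2 — v_13(599781) = 4 (factor: 599781 = (13^4 · 21); the sign does not affect v_p). Step 3 — |x − y|_13 = 13^{-4} = 1/28561.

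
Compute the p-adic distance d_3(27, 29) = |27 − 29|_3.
d_3(27, 29) = 1

Step 1 — x − y = 27 − 29 = -2. Step 2 — v_3(-2) = 0 (factor: -2 = −(3^0 · 2); the sign does not affect v_p). Step 3 — |x − y|_3 = 3^{0} = 1.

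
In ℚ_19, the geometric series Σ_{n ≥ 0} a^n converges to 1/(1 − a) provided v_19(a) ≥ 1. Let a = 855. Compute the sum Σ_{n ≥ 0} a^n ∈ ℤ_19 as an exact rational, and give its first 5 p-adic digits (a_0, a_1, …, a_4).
Σ a^n = 1/(1 − a) = -1/854;  first 5 digits = (1, 7, 13, 12, 1)

v_19(a) = 1 ≥ 1, so the series converges in ℤ_19 to 1/(1 − a) = 1/(1 − 855) = -1/854. Expand this rational in ℤ_19: compute digits iteratively via d_i = x_i mod 19, x_{i+1} = (x_i − d_i)/19. The first 5 digits are (1, 7, 13, 12, 1).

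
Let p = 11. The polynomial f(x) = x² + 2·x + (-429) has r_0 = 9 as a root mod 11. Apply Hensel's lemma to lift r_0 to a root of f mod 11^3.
r_2 = 328 (mod 1331)

Hensel: r_{i+1} = r_i − f(r_i)·(f′(r_i))^{-1} mod 11^{i+2}, f′(x) = 2x + 2. Iterate:
  r_0 = 9 (mod 11)
  r_1 = 86 (mod 121)
  r_2 = 328 (mod 1331)
Final: r = 328 satisfies f(r) ≡ 0 mod 11^3.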